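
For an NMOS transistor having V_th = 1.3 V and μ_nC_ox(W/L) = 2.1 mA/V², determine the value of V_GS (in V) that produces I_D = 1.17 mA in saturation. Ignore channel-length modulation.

V_GS = 2.36 V

In saturation I_D = ½ k_n (V_GS − V_th)², so V_GS − V_th = √(2 I_D / k_n) = √(2 × 1.17 / 2.1) = 1.06 V.
V_GS = 1.3 + 1.06 = 2.36 V.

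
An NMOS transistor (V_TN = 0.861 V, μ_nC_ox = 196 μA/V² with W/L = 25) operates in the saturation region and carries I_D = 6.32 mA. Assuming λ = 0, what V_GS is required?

k_n = μ_nC_ox · (W/L) = 4.9 mA/V².
In saturation I_D = ½ k_n (V_GS − V_TN)², so V_GS − V_TN = √(2 I_D / k_n) = √(2 × 6.32 / 4.9) = 1.61 V.
V_GS = 0.861 + 1.61 = 2.47 V.

V_GS = 2.47 V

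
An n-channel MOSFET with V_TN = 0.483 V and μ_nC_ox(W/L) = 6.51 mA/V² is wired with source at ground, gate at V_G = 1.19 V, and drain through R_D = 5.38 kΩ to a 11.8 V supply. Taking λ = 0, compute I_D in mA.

V_GS = V_G = 1.19 V, so V_ov = 1.19 − 0.483 = 0.707 V.
Assume saturation: I_D = ½ k_n V_ov² = 0.5 × 6.51 × 0.707² = 1.63 mA, giving V_DS = V_DD − I_D R_D = 11.8 − 1.63 × 5.38 = 3.05 V.
V_DS = 3.05 V ≥ V_ov = 0.707 V, confirming saturation.

I_D = 1.63 mA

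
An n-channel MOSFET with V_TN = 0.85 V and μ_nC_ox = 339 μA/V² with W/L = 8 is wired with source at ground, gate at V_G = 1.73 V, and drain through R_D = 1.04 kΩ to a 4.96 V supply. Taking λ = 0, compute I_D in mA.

V_GS = V_G = 1.73 V, so V_ov = 1.73 − 0.85 = 0.88 V.
k_n = μ_nC_ox · (W/L) = 2.712 mA/V².
Assume saturation: I_D = ½ k_n V_ov² = 0.5 × 2.712 × 0.88² = 1.05 mA, giving V_DS = V_DD − I_D R_D = 4.96 − 1.05 × 1.04 = 3.87 V.
V_DS = 3.87 V ≥ V_ov = 0.88 V, confirming saturation.

I_D = 1.05 mA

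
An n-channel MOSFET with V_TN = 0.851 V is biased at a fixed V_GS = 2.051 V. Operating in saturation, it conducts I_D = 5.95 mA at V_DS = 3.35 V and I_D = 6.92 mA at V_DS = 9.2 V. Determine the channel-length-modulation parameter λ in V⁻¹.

λ = 0.0307 V⁻¹

With V_GS fixed, I_D ∝ (1 + λ V_DS) in saturation, so I_D2/I_D1 = (1 + λ V_DS2)/(1 + λ V_DS1).
6.92/5.95 = 1.163 = (1 + 9.2 λ)/(1 + 3.35 λ).
Solving: λ (I_D1 V_DS2 − I_D2 V_DS1) = I_D2 − I_D1, so λ = (6.92 − 5.95) / (5.95 × 9.2 − 6.92 × 3.35) = 0.97 / 31.6 = 0.0307 V⁻¹.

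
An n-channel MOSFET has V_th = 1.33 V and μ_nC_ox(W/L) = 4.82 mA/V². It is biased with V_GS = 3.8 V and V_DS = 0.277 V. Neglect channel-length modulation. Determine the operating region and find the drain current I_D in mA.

Triode; I_D = 3.11 mA

V_ov = V_GS − V_th = 3.8 − 1.33 = 2.47 V.
Since V_DS = 0.277 V < V_ov = 2.47 V, the device is in the triode region.
I_D = k_n [V_ov · V_DS − ½ V_DS²] = 4.82 × [2.47 × 0.277 − 0.5 × 0.277²] = 3.11 mA.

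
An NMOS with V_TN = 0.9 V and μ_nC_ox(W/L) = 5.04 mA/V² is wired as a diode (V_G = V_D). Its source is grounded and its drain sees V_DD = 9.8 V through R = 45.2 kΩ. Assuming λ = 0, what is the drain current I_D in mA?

I_D = 0.191 mA

With gate tied to drain, V_GS = V_DS ≥ V_GS − V_TN, so the device is in saturation.
KCL at the drain: ½ k_n (V_GS − V_TN)² = (V_DD − V_GS)/R.
Let x = V_GS − 0.9. Then 114 x² + x − 8.9 = 0, giving x = 0.275 V (positive root), so V_GS = 1.18 V.
I_D = (V_DD − V_GS)/R = (9.8 − 1.18) / 45.2 = 0.191 mA.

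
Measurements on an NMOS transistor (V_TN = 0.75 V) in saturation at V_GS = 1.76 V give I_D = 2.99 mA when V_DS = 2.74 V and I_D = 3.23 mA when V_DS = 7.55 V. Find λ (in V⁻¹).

λ = 0.0175 V⁻¹

With V_GS fixed, I_D ∝ (1 + λ V_DS) in saturation, so I_D2/I_D1 = (1 + λ V_DS2)/(1 + λ V_DS1).
3.23/2.99 = 1.08 = (1 + 7.55 λ)/(1 + 2.74 λ).
Solving: λ (I_D1 V_DS2 − I_D2 V_DS1) = I_D2 − I_D1, so λ = (3.23 − 2.99) / (2.99 × 7.55 − 3.23 × 2.74) = 0.24 / 13.7 = 0.0175 V⁻¹.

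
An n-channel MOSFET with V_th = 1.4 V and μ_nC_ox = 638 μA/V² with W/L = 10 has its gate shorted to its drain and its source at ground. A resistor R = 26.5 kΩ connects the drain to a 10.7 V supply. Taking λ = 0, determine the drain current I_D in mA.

With gate tied to drain, V_GS = V_DS ≥ V_GS − V_th, so the device is in saturation.
k_n = μ_nC_ox · (W/L) = 6.38 mA/V².
KCL at the drain: ½ k_n (V_GS − V_th)² = (V_DD − V_GS)/R.
Let x = V_GS − 1.4. Then 84.5 x² + x − 9.3 = 0, giving x = 0.326 V (positive root), so V_GS = 1.73 V.
I_D = (V_DD − V_GS)/R = (10.7 − 1.73) / 26.5 = 0.339 mA.

I_D = 0.339 mA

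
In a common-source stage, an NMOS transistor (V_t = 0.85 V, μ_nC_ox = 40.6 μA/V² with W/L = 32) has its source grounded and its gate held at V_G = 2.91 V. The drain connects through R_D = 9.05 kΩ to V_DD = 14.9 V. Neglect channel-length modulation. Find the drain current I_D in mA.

V_GS = V_G = 2.91 V, so V_ov = 2.91 − 0.85 = 2.06 V.
k_n = μ_nC_ox · (W/L) = 1.299 mA/V².
Assume saturation: I_D = ½ k_n V_ov² = 0.5 × 1.299 × 2.06² = 2.76 mA, giving V_DS = V_DD − I_D R_D = 14.9 − 2.76 × 9.05 = -10 V.
But -10 V < V_ov = 2.06 V, so the device is actually in triode.
In triode I_D = k_n[V_ov V_DS − ½ V_DS²] and I_D = (V_DD − V_DS)/R_D. Equating: 5.88 V_DS² − 25.22 V_DS + 14.9 = 0, giving V_DS = 0.707 V (the root below V_ov).
I_D = (14.9 − 0.707) / 9.05 = 1.57 mA.

I_D = 1.57 mA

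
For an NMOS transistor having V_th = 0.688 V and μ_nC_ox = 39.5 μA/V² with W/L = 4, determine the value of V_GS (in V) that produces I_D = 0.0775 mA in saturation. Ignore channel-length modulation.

k_n = μ_nC_ox · (W/L) = 0.158 mA/V².
In saturation I_D = ½ k_n (V_GS − V_th)², so V_GS − V_th = √(2 I_D / k_n) = √(2 × 0.0775 / 0.158) = 0.99 V.
V_GS = 0.688 + 0.99 = 1.68 V.

V_GS = 1.68 V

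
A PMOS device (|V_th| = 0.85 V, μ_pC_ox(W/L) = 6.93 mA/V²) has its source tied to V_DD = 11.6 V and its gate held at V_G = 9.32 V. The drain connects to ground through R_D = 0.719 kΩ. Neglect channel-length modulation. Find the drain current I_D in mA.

I_D = 7.09 mA

V_SG = V_DD − V_G = 11.6 − 9.32 = 2.28 V, so V_ov = 2.28 − 0.85 = 1.43 V.
Assume saturation: I_D = ½ k_p V_ov² = 0.5 × 6.93 × 1.43² = 7.09 mA, giving V_SD = V_DD − I_D R_D = 11.6 − 7.09 × 0.719 = 6.51 V.
V_SD = 6.51 V ≥ V_ov = 1.43 V, confirming saturation.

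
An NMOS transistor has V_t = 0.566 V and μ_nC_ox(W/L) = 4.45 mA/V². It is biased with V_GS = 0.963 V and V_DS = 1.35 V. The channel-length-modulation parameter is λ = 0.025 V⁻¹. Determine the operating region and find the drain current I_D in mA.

V_ov = V_GS − V_t = 0.963 − 0.566 = 0.397 V.
Since V_DS = 1.35 V ≥ V_ov = 0.397 V, the device is in saturation.
I_D = ½ k_n V_ov² (1 + λ V_DS) = 0.5 × 4.45 × 0.397² × (1 + 0.025 × 1.35) = 0.363 mA.

Saturation; I_D = 0.363 mA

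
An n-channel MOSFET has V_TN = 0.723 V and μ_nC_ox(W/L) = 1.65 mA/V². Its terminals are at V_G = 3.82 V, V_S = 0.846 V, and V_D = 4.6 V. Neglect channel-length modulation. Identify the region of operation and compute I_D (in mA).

Saturation; I_D = 4.18 mA

V_GS = V_G − V_S = 3.82 − 0.846 = 2.97 V; V_DS = V_D − V_S = 4.6 − 0.846 = 3.75 V.
V_ov = V_GS − V_TN = 2.97 − 0.723 = 2.25 V.
Since V_DS = 3.75 V ≥ V_ov = 2.25 V, the device is in saturation.
I_D = ½ k_n V_ov² = 0.5 × 1.65 × 2.25² = 4.18 mA.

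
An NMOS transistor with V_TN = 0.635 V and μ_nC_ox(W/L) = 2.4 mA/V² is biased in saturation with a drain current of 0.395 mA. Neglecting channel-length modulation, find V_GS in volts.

V_GS = 1.21 V

In saturation I_D = ½ k_n (V_GS − V_TN)², so V_GS − V_TN = √(2 I_D / k_n) = √(2 × 0.395 / 2.4) = 0.574 V.
V_GS = 0.635 + 0.574 = 1.21 V.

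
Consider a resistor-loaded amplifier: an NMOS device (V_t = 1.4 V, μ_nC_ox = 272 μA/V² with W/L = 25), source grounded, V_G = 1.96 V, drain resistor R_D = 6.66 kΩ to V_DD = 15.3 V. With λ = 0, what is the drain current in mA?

I_D = 1.07 mA

V_GS = V_G = 1.96 V, so V_ov = 1.96 − 1.4 = 0.56 V.
k_n = μ_nC_ox · (W/L) = 6.8 mA/V².
Assume saturation: I_D = ½ k_n V_ov² = 0.5 × 6.8 × 0.56² = 1.07 mA, giving V_DS = V_DD − I_D R_D = 15.3 − 1.07 × 6.66 = 8.2 V.
V_DS = 8.2 V ≥ V_ov = 0.56 V, confirming saturation.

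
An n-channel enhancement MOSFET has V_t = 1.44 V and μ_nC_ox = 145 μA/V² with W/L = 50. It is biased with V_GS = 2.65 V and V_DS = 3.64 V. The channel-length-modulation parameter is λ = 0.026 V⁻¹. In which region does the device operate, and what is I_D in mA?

Saturation; I_D = 5.81 mA

k_n = μ_nC_ox · (W/L) = 7.25 mA/V².
V_ov = V_GS − V_t = 2.65 − 1.44 = 1.21 V.
Since V_DS = 3.64 V ≥ V_ov = 1.21 V, the device is in saturation.
I_D = ½ k_n V_ov² (1 + λ V_DS) = 0.5 × 7.25 × 1.21² × (1 + 0.026 × 3.64) = 5.81 mA.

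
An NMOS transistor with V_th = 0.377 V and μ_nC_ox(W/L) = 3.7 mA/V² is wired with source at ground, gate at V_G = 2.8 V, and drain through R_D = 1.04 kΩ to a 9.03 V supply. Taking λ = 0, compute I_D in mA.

V_GS = V_G = 2.8 V, so V_ov = 2.8 − 0.377 = 2.42 V.
Assume saturation: I_D = ½ k_n V_ov² = 0.5 × 3.7 × 2.42² = 10.9 mA, giving V_DS = V_DD − I_D R_D = 9.03 − 10.9 × 1.04 = -2.27 V.
But -2.27 V < V_ov = 2.42 V, so the device is actually in triode.
In triode I_D = k_n[V_ov V_DS − ½ V_DS²] and I_D = (V_DD − V_DS)/R_D. Equating: 1.92 V_DS² − 10.32 V_DS + 9.03 = 0, giving V_DS = 1.1 V (the root below V_ov).
I_D = (9.03 − 1.1) / 1.04 = 7.62 mA.

I_D = 7.62 mA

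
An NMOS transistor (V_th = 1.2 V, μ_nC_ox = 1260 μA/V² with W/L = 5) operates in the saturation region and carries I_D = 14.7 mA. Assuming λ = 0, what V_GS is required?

V_GS = 3.36 V

k_n = μ_nC_ox · (W/L) = 6.3 mA/V².
In saturation I_D = ½ k_n (V_GS − V_th)², so V_GS − V_th = √(2 I_D / k_n) = √(2 × 14.7 / 6.3) = 2.16 V.
V_GS = 1.2 + 2.16 = 3.36 V.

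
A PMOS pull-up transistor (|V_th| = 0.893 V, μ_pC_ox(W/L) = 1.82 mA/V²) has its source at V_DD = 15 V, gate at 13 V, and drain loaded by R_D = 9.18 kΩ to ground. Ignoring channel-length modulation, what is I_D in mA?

I_D = 1.12 mA

V_SG = V_DD − V_G = 15 − 13 = 2 V, so V_ov = 2 − 0.893 = 1.11 V.
Assume saturation: I_D = ½ k_p V_ov² = 0.5 × 1.82 × 1.11² = 1.12 mA, giving V_SD = V_DD − I_D R_D = 15 − 1.12 × 9.18 = 4.76 V.
V_SD = 4.76 V ≥ V_ov = 1.11 V, confirming saturation.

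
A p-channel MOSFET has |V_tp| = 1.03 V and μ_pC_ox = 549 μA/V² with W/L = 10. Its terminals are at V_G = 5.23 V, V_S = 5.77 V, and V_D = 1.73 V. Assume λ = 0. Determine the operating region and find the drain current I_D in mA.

V_SG = V_S − V_G = 5.77 − 5.23 = 0.54 V; V_SD = V_S − V_D = 5.77 − 1.73 = 4.04 V.
V_SG = 0.54 V < |V_tp| = 1.03 V, so the transistor is in cutoff.

Cutoff; I_D = 0 mA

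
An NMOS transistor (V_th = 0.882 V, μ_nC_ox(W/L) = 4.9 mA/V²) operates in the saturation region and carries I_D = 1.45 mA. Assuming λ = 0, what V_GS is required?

In saturation I_D = ½ k_n (V_GS − V_th)², so V_GS − V_th = √(2 I_D / k_n) = √(2 × 1.45 / 4.9) = 0.769 V.
V_GS = 0.882 + 0.769 = 1.65 V.

V_GS = 1.65 V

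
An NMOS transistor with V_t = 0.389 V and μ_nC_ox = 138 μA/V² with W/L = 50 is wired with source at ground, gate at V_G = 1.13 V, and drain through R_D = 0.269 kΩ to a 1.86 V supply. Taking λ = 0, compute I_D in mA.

V_GS = V_G = 1.13 V, so V_ov = 1.13 − 0.389 = 0.741 V.
k_n = μ_nC_ox · (W/L) = 6.9 mA/V².
Assume saturation: I_D = ½ k_n V_ov² = 0.5 × 6.9 × 0.741² = 1.89 mA, giving V_DS = V_DD − I_D R_D = 1.86 − 1.89 × 0.269 = 1.35 V.
V_DS = 1.35 V ≥ V_ov = 0.741 V, confirming saturation.

I_D = 1.89 mA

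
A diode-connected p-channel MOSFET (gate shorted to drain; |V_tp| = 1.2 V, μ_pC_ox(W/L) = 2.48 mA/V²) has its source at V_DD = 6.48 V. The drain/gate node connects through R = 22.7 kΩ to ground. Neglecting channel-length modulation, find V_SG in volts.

With gate tied to drain, V_SG = V_SD ≥ V_SG − |V_tp|, so the device is in saturation.
KCL at the drain: ½ k_p (V_SG − |V_tp|)² = (V_DD − V_SG)/R.
Let x = V_SG − 1.2. Then 28.1 x² + x − 5.28 = 0, giving x = 0.416 V (positive root), so V_SG = 1.62 V.
I_D = (V_DD − V_SG)/R = (6.48 − 1.62) / 22.7 = 0.214 mA.

V_SG = 1.62 V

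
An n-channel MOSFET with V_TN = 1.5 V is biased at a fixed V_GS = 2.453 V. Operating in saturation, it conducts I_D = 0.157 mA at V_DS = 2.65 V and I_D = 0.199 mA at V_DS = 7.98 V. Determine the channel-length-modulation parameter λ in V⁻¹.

λ = 0.0579 V⁻¹

With V_GS fixed, I_D ∝ (1 + λ V_DS) in saturation, so I_D2/I_D1 = (1 + λ V_DS2)/(1 + λ V_DS1).
0.199/0.157 = 1.268 = (1 + 7.98 λ)/(1 + 2.65 λ).
Solving: λ (I_D1 V_DS2 − I_D2 V_DS1) = I_D2 − I_D1, so λ = (0.199 − 0.157) / (0.157 × 7.98 − 0.199 × 2.65) = 0.042 / 0.726 = 0.0579 V⁻¹.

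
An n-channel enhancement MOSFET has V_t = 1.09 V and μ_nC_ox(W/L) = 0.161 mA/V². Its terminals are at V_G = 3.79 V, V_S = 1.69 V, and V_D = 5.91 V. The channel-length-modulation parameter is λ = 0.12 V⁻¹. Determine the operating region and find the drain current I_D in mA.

V_GS = V_G − V_S = 3.79 − 1.69 = 2.1 V; V_DS = V_D − V_S = 5.91 − 1.69 = 4.22 V.
V_ov = V_GS − V_t = 2.1 − 1.09 = 1.01 V.
Since V_DS = 4.22 V ≥ V_ov = 1.01 V, the device is in saturation.
I_D = ½ k_n V_ov² (1 + λ V_DS) = 0.5 × 0.161 × 1.01² × (1 + 0.12 × 4.22) = 0.124 mA.

Saturation; I_D = 0.124 mA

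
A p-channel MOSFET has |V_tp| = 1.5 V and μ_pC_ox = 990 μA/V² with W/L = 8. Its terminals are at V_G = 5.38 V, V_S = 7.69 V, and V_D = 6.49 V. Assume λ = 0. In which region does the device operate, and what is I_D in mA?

Saturation; I_D = 2.60 mA

V_SG = V_S − V_G = 7.69 − 5.38 = 2.31 V; V_SD = V_S − V_D = 7.69 − 6.49 = 1.2 V.
k_p = μ_pC_ox · (W/L) = 7.92 mA/V².
V_ov = V_SG − |V_tp| = 2.31 − 1.5 = 0.81 V.
Since V_SD = 1.2 V ≥ V_ov = 0.81 V, the device is in saturation.
I_D = ½ k_p V_ov² = 0.5 × 7.92 × 0.81² = 2.6 mA.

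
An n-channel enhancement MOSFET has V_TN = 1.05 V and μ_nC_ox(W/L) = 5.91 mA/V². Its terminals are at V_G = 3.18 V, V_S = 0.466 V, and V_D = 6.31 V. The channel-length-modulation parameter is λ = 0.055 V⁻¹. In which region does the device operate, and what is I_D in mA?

V_GS = V_G − V_S = 3.18 − 0.466 = 2.71 V; V_DS = V_D − V_S = 6.31 − 0.466 = 5.84 V.
V_ov = V_GS − V_TN = 2.71 − 1.05 = 1.66 V.
Since V_DS = 5.84 V ≥ V_ov = 1.66 V, the device is in saturation.
I_D = ½ k_n V_ov² (1 + λ V_DS) = 0.5 × 5.91 × 1.66² × (1 + 0.055 × 5.84) = 10.8 mA.

Saturation; I_D = 10.8 mA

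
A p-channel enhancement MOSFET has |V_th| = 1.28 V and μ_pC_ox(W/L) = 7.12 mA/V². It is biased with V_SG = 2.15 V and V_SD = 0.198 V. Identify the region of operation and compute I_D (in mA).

Triode; I_D = 1.09 mA

V_ov = V_SG − |V_th| = 2.15 − 1.28 = 0.87 V.
Since V_SD = 0.198 V < V_ov = 0.87 V, the device is in the triode region.
I_D = k_p [V_ov · V_SD − ½ V_SD²] = 7.12 × [0.87 × 0.198 − 0.5 × 0.198²] = 1.09 mA.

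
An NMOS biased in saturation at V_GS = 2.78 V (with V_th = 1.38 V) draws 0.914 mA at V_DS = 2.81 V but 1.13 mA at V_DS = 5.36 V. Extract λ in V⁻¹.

λ = 0.125 V⁻¹

With V_GS fixed, I_D ∝ (1 + λ V_DS) in saturation, so I_D2/I_D1 = (1 + λ V_DS2)/(1 + λ V_DS1).
1.13/0.914 = 1.236 = (1 + 5.36 λ)/(1 + 2.81 λ).
Solving: λ (I_D1 V_DS2 − I_D2 V_DS1) = I_D2 − I_D1, so λ = (1.13 − 0.914) / (0.914 × 5.36 − 1.13 × 2.81) = 0.216 / 1.72 = 0.125 V⁻¹.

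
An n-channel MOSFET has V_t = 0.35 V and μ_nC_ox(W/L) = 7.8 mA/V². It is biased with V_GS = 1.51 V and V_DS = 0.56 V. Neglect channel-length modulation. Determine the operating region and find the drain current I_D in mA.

V_ov = V_GS − V_t = 1.51 − 0.35 = 1.16 V.
Since V_DS = 0.56 V < V_ov = 1.16 V, the device is in the triode region.
I_D = k_n [V_ov · V_DS − ½ V_DS²] = 7.8 × [1.16 × 0.56 − 0.5 × 0.56²] = 3.84 mA.

Triode; I_D = 3.84 mA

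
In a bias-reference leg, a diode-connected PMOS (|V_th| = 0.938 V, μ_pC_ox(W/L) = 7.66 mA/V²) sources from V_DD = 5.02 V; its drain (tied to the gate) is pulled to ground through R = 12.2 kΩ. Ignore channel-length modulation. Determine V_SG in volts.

With gate tied to drain, V_SG = V_SD ≥ V_SG − |V_th|, so the device is in saturation.
KCL at the drain: ½ k_p (V_SG − |V_th|)² = (V_DD − V_SG)/R.
Let x = V_SG − 0.938. Then 46.7 x² + x − 4.082 = 0, giving x = 0.285 V (positive root), so V_SG = 1.22 V.
I_D = (V_DD − V_SG)/R = (5.02 − 1.22) / 12.2 = 0.311 mA.

V_SG = 1.22 V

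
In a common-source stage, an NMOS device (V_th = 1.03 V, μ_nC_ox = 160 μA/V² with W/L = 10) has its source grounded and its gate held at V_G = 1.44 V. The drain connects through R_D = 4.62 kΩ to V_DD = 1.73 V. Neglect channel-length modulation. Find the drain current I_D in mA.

V_GS = V_G = 1.44 V, so V_ov = 1.44 − 1.03 = 0.41 V.
k_n = μ_nC_ox · (W/L) = 1.6 mA/V².
Assume saturation: I_D = ½ k_n V_ov² = 0.5 × 1.6 × 0.41² = 0.134 mA, giving V_DS = V_DD − I_D R_D = 1.73 − 0.134 × 4.62 = 1.11 V.
V_DS = 1.11 V ≥ V_ov = 0.41 V, confirming saturation.

I_D = 0.134 mA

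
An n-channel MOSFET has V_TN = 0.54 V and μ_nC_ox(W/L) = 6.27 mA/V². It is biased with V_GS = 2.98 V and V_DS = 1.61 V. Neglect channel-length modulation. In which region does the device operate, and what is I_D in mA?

Triode; I_D = 16.5 mA

V_ov = V_GS − V_TN = 2.98 − 0.54 = 2.44 V.
Since V_DS = 1.61 V < V_ov = 2.44 V, the device is in the triode region.
I_D = k_n [V_ov · V_DS − ½ V_DS²] = 6.27 × [2.44 × 1.61 − 0.5 × 1.61²] = 16.5 mA.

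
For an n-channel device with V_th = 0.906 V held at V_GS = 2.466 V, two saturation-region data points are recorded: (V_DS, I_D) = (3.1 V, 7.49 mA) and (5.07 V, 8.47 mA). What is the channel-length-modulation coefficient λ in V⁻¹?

With V_GS fixed, I_D ∝ (1 + λ V_DS) in saturation, so I_D2/I_D1 = (1 + λ V_DS2)/(1 + λ V_DS1).
8.47/7.49 = 1.131 = (1 + 5.07 λ)/(1 + 3.1 λ).
Solving: λ (I_D1 V_DS2 − I_D2 V_DS1) = I_D2 − I_D1, so λ = (8.47 − 7.49) / (7.49 × 5.07 − 8.47 × 3.1) = 0.98 / 11.7 = 0.0836 V⁻¹.

λ = 0.0836 V⁻¹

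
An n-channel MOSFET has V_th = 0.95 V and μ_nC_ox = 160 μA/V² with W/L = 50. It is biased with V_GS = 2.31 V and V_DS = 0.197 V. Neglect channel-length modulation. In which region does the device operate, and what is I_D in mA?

Triode; I_D = 1.99 mA

k_n = μ_nC_ox · (W/L) = 8 mA/V².
V_ov = V_GS − V_th = 2.31 − 0.95 = 1.36 V.
Since V_DS = 0.197 V < V_ov = 1.36 V, the device is in the triode region.
I_D = k_n [V_ov · V_DS − ½ V_DS²] = 8 × [1.36 × 0.197 − 0.5 × 0.197²] = 1.99 mA.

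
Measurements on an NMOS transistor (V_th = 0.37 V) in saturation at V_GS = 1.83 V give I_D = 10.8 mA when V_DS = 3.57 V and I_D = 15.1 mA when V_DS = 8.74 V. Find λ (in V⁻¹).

λ = 0.106 V⁻¹

With V_GS fixed, I_D ∝ (1 + λ V_DS) in saturation, so I_D2/I_D1 = (1 + λ V_DS2)/(1 + λ V_DS1).
15.1/10.8 = 1.398 = (1 + 8.74 λ)/(1 + 3.57 λ).
Solving: λ (I_D1 V_DS2 − I_D2 V_DS1) = I_D2 − I_D1, so λ = (15.1 − 10.8) / (10.8 × 8.74 − 15.1 × 3.57) = 4.3 / 40.5 = 0.106 V⁻¹.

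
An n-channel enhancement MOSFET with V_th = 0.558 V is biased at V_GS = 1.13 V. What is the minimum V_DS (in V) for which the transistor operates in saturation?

The boundary between triode and saturation is V_DS = V_GS − V_th = V_ov.
V_ov = 1.13 − 0.558 = 0.572 V.

V_DS,sat = 0.572 V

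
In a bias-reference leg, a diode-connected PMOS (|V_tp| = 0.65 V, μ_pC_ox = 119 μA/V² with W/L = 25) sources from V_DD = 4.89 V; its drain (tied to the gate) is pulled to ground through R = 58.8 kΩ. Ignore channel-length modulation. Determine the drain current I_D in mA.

With gate tied to drain, V_SG = V_SD ≥ V_SG − |V_tp|, so the device is in saturation.
k_p = μ_pC_ox · (W/L) = 2.975 mA/V².
KCL at the drain: ½ k_p (V_SG − |V_tp|)² = (V_DD − V_SG)/R.
Let x = V_SG − 0.65. Then 87.5 x² + x − 4.24 = 0, giving x = 0.215 V (positive root), so V_SG = 0.865 V.
I_D = (V_DD − V_SG)/R = (4.89 − 0.865) / 58.8 = 0.0685 mA.

I_D = 0.0685 mA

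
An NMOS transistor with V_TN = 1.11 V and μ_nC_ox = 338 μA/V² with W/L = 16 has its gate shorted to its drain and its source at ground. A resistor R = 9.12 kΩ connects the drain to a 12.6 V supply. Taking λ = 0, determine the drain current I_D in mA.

With gate tied to drain, V_GS = V_DS ≥ V_GS − V_TN, so the device is in saturation.
k_n = μ_nC_ox · (W/L) = 5.408 mA/V².
KCL at the drain: ½ k_n (V_GS − V_TN)² = (V_DD − V_GS)/R.
Let x = V_GS − 1.11. Then 24.7 x² + x − 11.49 = 0, giving x = 0.663 V (positive root), so V_GS = 1.77 V.
I_D = (V_DD − V_GS)/R = (12.6 − 1.77) / 9.12 = 1.19 mA.

I_D = 1.19 mA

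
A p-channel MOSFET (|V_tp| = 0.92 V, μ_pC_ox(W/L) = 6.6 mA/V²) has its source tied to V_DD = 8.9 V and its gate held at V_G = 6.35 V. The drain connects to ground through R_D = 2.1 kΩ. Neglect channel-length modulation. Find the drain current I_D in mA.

V_SG = V_DD − V_G = 8.9 − 6.35 = 2.55 V, so V_ov = 2.55 − 0.92 = 1.63 V.
Assume saturation: I_D = ½ k_p V_ov² = 0.5 × 6.6 × 1.63² = 8.77 mA, giving V_SD = V_DD − I_D R_D = 8.9 − 8.77 × 2.1 = -9.51 V.
But -9.51 V < V_ov = 1.63 V, so the device is actually in triode.
In triode I_D = k_p[V_ov V_SD − ½ V_SD²] and I_D = (V_DD − V_SD)/R_D. Equating: 6.93 V_SD² − 23.59 V_SD + 8.9 = 0, giving V_SD = 0.432 V (the root below V_ov).
I_D = (8.9 − 0.432) / 2.1 = 4.03 mA.

I_D = 4.03 mA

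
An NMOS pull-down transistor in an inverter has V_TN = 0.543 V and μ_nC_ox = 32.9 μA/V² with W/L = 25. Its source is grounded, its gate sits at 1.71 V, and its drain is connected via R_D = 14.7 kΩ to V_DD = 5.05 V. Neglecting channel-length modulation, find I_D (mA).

I_D = 0.317 mA

V_GS = V_G = 1.71 V, so V_ov = 1.71 − 0.543 = 1.17 V.
k_n = μ_nC_ox · (W/L) = 0.8225 mA/V².
Assume saturation: I_D = ½ k_n V_ov² = 0.5 × 0.8225 × 1.17² = 0.56 mA, giving V_DS = V_DD − I_D R_D = 5.05 − 0.56 × 14.7 = -3.18 V.
But -3.18 V < V_ov = 1.17 V, so the device is actually in triode.
In triode I_D = k_n[V_ov V_DS − ½ V_DS²] and I_D = (V_DD − V_DS)/R_D. Equating: 6.05 V_DS² − 15.11 V_DS + 5.05 = 0, giving V_DS = 0.397 V (the root below V_ov).
I_D = (5.05 − 0.397) / 14.7 = 0.317 mA.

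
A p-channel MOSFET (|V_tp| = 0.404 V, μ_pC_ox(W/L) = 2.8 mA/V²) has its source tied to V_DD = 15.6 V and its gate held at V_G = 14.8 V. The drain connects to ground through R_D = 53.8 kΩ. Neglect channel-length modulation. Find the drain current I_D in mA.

V_SG = V_DD − V_G = 15.6 − 14.8 = 0.8 V, so V_ov = 0.8 − 0.404 = 0.396 V.
Assume saturation: I_D = ½ k_p V_ov² = 0.5 × 2.8 × 0.396² = 0.22 mA, giving V_SD = V_DD − I_D R_D = 15.6 − 0.22 × 53.8 = 3.79 V.
V_SD = 3.79 V ≥ V_ov = 0.396 V, confirming saturation.

I_D = 0.220 mA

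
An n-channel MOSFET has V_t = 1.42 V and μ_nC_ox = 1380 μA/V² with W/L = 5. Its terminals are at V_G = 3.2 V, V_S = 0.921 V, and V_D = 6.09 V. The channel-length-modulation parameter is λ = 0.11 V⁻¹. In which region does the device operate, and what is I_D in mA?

Saturation; I_D = 3.99 mA

V_GS = V_G − V_S = 3.2 − 0.921 = 2.28 V; V_DS = V_D − V_S = 6.09 − 0.921 = 5.17 V.
k_n = μ_nC_ox · (W/L) = 6.9 mA/V².
V_ov = V_GS − V_t = 2.28 − 1.42 = 0.859 V.
Since V_DS = 5.17 V ≥ V_ov = 0.859 V, the device is in saturation.
I_D = ½ k_n V_ov² (1 + λ V_DS) = 0.5 × 6.9 × 0.859² × (1 + 0.11 × 5.17) = 3.99 mA.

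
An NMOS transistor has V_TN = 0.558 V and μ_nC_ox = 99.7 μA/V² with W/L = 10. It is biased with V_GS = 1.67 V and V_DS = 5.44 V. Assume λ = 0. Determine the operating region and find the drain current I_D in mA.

k_n = μ_nC_ox · (W/L) = 0.997 mA/V².
V_ov = V_GS − V_TN = 1.67 − 0.558 = 1.11 V.
Since V_DS = 5.44 V ≥ V_ov = 1.11 V, the device is in saturation.
I_D = ½ k_n V_ov² = 0.5 × 0.997 × 1.11² = 0.616 mA.

Saturation; I_D = 0.616 mA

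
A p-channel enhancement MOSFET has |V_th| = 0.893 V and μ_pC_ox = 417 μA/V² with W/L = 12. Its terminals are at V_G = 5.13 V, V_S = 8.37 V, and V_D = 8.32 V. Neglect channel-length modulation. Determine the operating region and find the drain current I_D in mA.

Triode; I_D = 0.581 mA

V_SG = V_S − V_G = 8.37 − 5.13 = 3.24 V; V_SD = V_S − V_D = 8.37 − 8.32 = 0.05 V.
k_p = μ_pC_ox · (W/L) = 5.004 mA/V².
V_ov = V_SG − |V_th| = 3.24 − 0.893 = 2.35 V.
Since V_SD = 0.05 V < V_ov = 2.35 V, the device is in the triode region.
I_D = k_p [V_ov · V_SD − ½ V_SD²] = 5.004 × [2.35 × 0.05 − 0.5 × 0.05²] = 0.581 mA.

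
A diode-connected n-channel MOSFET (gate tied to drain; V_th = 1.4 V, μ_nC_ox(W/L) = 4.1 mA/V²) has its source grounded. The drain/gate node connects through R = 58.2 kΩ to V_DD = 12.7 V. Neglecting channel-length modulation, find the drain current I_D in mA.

I_D = 0.189 mA

With gate tied to drain, V_GS = V_DS ≥ V_GS − V_th, so the device is in saturation.
KCL at the drain: ½ k_n (V_GS − V_th)² = (V_DD − V_GS)/R.
Let x = V_GS − 1.4. Then 119 x² + x − 11.3 = 0, giving x = 0.304 V (positive root), so V_GS = 1.7 V.
I_D = (V_DD − V_GS)/R = (12.7 − 1.7) / 58.2 = 0.189 mA.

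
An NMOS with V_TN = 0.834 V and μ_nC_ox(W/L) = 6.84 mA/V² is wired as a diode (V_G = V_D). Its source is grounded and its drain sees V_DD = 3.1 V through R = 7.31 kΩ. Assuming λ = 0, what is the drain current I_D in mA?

I_D = 0.271 mA

With gate tied to drain, V_GS = V_DS ≥ V_GS − V_TN, so the device is in saturation.
KCL at the drain: ½ k_n (V_GS − V_TN)² = (V_DD − V_GS)/R.
Let x = V_GS − 0.834. Then 25 x² + x − 2.266 = 0, giving x = 0.282 V (positive root), so V_GS = 1.12 V.
I_D = (V_DD − V_GS)/R = (3.1 − 1.12) / 7.31 = 0.271 mA.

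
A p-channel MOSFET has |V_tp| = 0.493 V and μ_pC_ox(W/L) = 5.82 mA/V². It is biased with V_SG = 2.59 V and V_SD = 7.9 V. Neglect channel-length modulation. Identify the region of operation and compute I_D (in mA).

V_ov = V_SG − |V_tp| = 2.59 − 0.493 = 2.1 V.
Since V_SD = 7.9 V ≥ V_ov = 2.1 V, the device is in saturation.
I_D = ½ k_p V_ov² = 0.5 × 5.82 × 2.1² = 12.8 mA.

Saturation; I_D = 12.8 mA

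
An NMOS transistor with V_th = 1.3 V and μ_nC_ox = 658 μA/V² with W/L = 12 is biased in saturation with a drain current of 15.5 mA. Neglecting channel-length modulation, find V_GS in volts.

V_GS = 3.28 V

k_n = μ_nC_ox · (W/L) = 7.896 mA/V².
In saturation I_D = ½ k_n (V_GS − V_th)², so V_GS − V_th = √(2 I_D / k_n) = √(2 × 15.5 / 7.896) = 1.98 V.
V_GS = 1.3 + 1.98 = 3.28 V.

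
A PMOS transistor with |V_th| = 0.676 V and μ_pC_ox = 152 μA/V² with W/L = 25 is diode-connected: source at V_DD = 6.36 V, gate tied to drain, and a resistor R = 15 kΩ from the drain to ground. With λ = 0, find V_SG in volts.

V_SG = 1.11 V

With gate tied to drain, V_SG = V_SD ≥ V_SG − |V_th|, so the device is in saturation.
k_p = μ_pC_ox · (W/L) = 3.8 mA/V².
KCL at the drain: ½ k_p (V_SG − |V_th|)² = (V_DD − V_SG)/R.
Let x = V_SG − 0.676. Then 28.5 x² + x − 5.684 = 0, giving x = 0.429 V (positive root), so V_SG = 1.11 V.
I_D = (V_DD − V_SG)/R = (6.36 − 1.11) / 15 = 0.35 mA.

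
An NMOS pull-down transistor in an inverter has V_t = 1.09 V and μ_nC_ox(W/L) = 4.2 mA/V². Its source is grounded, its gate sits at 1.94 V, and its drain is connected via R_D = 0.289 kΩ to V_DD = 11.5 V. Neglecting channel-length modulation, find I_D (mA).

I_D = 1.52 mA

V_GS = V_G = 1.94 V, so V_ov = 1.94 − 1.09 = 0.85 V.
Assume saturation: I_D = ½ k_n V_ov² = 0.5 × 4.2 × 0.85² = 1.52 mA, giving V_DS = V_DD − I_D R_D = 11.5 − 1.52 × 0.289 = 11.1 V.
V_DS = 11.1 V ≥ V_ov = 0.85 V, confirming saturation.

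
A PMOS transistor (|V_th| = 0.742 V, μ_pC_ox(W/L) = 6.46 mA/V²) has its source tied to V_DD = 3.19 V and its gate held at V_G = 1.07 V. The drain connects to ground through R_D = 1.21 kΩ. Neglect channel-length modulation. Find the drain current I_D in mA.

I_D = 2.39 mA

V_SG = V_DD − V_G = 3.19 − 1.07 = 2.12 V, so V_ov = 2.12 − 0.742 = 1.38 V.
Assume saturation: I_D = ½ k_p V_ov² = 0.5 × 6.46 × 1.38² = 6.13 mA, giving V_SD = V_DD − I_D R_D = 3.19 − 6.13 × 1.21 = -4.23 V.
But -4.23 V < V_ov = 1.38 V, so the device is actually in triode.
In triode I_D = k_p[V_ov V_SD − ½ V_SD²] and I_D = (V_DD − V_SD)/R_D. Equating: 3.91 V_SD² − 11.77 V_SD + 3.19 = 0, giving V_SD = 0.301 V (the root below V_ov).
I_D = (3.19 − 0.301) / 1.21 = 2.39 mA.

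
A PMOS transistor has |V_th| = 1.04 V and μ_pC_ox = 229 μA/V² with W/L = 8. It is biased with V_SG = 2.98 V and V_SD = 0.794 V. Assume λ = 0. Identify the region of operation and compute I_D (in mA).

k_p = μ_pC_ox · (W/L) = 1.832 mA/V².
V_ov = V_SG − |V_th| = 2.98 − 1.04 = 1.94 V.
Since V_SD = 0.794 V < V_ov = 1.94 V, the device is in the triode region.
I_D = k_p [V_ov · V_SD − ½ V_SD²] = 1.832 × [1.94 × 0.794 − 0.5 × 0.794²] = 2.24 mA.

Triode; I_D = 2.24 mA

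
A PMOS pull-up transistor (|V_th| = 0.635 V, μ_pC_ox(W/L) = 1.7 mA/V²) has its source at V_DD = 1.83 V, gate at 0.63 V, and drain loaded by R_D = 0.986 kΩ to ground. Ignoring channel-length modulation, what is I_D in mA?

V_SG = V_DD − V_G = 1.83 − 0.63 = 1.2 V, so V_ov = 1.2 − 0.635 = 0.565 V.
Assume saturation: I_D = ½ k_p V_ov² = 0.5 × 1.7 × 0.565² = 0.271 mA, giving V_SD = V_DD − I_D R_D = 1.83 − 0.271 × 0.986 = 1.56 V.
V_SD = 1.56 V ≥ V_ov = 0.565 V, confirming saturation.

I_D = 0.271 mA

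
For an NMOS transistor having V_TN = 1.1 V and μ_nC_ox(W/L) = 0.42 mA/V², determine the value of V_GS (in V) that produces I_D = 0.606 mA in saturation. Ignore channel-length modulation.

In saturation I_D = ½ k_n (V_GS − V_TN)², so V_GS − V_TN = √(2 I_D / k_n) = √(2 × 0.606 / 0.42) = 1.7 V.
V_GS = 1.1 + 1.7 = 2.8 V.

V_GS = 2.80 V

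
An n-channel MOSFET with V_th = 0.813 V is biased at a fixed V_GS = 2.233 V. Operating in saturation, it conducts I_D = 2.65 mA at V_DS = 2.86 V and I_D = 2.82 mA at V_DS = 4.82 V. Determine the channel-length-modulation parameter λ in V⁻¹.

With V_GS fixed, I_D ∝ (1 + λ V_DS) in saturation, so I_D2/I_D1 = (1 + λ V_DS2)/(1 + λ V_DS1).
2.82/2.65 = 1.064 = (1 + 4.82 λ)/(1 + 2.86 λ).
Solving: λ (I_D1 V_DS2 − I_D2 V_DS1) = I_D2 − I_D1, so λ = (2.82 − 2.65) / (2.65 × 4.82 − 2.82 × 2.86) = 0.17 / 4.71 = 0.0361 V⁻¹.

λ = 0.0361 V⁻¹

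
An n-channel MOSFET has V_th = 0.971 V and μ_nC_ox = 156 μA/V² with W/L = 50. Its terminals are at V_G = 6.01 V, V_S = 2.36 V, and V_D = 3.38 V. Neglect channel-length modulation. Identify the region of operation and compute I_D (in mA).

V_GS = V_G − V_S = 6.01 − 2.36 = 3.65 V; V_DS = V_D − V_S = 3.38 − 2.36 = 1.02 V.
k_n = μ_nC_ox · (W/L) = 7.8 mA/V².
V_ov = V_GS − V_th = 3.65 − 0.971 = 2.68 V.
Since V_DS = 1.02 V < V_ov = 2.68 V, the device is in the triode region.
I_D = k_n [V_ov · V_DS − ½ V_DS²] = 7.8 × [2.68 × 1.02 − 0.5 × 1.02²] = 17.3 mA.

Triode; I_D = 17.3 mA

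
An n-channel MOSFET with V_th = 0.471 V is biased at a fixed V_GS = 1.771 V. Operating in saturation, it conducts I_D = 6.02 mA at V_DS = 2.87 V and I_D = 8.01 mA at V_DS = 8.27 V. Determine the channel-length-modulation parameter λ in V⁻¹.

λ = 0.0743 V⁻¹

With V_GS fixed, I_D ∝ (1 + λ V_DS) in saturation, so I_D2/I_D1 = (1 + λ V_DS2)/(1 + λ V_DS1).
8.01/6.02 = 1.331 = (1 + 8.27 λ)/(1 + 2.87 λ).
Solving: λ (I_D1 V_DS2 − I_D2 V_DS1) = I_D2 − I_D1, so λ = (8.01 − 6.02) / (6.02 × 8.27 − 8.01 × 2.87) = 1.99 / 26.8 = 0.0743 V⁻¹.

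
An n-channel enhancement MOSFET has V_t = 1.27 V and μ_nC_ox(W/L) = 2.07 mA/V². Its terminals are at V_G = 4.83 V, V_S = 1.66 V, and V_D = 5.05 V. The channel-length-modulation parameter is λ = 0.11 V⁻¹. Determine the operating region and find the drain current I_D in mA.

V_GS = V_G − V_S = 4.83 − 1.66 = 3.17 V; V_DS = V_D − V_S = 5.05 − 1.66 = 3.39 V.
V_ov = V_GS − V_t = 3.17 − 1.27 = 1.9 V.
Since V_DS = 3.39 V ≥ V_ov = 1.9 V, the device is in saturation.
I_D = ½ k_n V_ov² (1 + λ V_DS) = 0.5 × 2.07 × 1.9² × (1 + 0.11 × 3.39) = 5.13 mA.

Saturation; I_D = 5.13 mA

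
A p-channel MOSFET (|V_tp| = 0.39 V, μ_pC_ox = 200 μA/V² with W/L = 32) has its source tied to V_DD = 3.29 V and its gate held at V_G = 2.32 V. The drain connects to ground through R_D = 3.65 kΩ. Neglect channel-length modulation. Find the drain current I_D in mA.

I_D = 0.820 mA

V_SG = V_DD − V_G = 3.29 − 2.32 = 0.97 V, so V_ov = 0.97 − 0.39 = 0.58 V.
k_p = μ_pC_ox · (W/L) = 6.4 mA/V².
Assume saturation: I_D = ½ k_p V_ov² = 0.5 × 6.4 × 0.58² = 1.08 mA, giving V_SD = V_DD − I_D R_D = 3.29 − 1.08 × 3.65 = -0.639 V.
But -0.639 V < V_ov = 0.58 V, so the device is actually in triode.
In triode I_D = k_p[V_ov V_SD − ½ V_SD²] and I_D = (V_DD − V_SD)/R_D. Equating: 11.7 V_SD² − 14.55 V_SD + 3.29 = 0, giving V_SD = 0.297 V (the root below V_ov).
I_D = (3.29 − 0.297) / 3.65 = 0.82 mA.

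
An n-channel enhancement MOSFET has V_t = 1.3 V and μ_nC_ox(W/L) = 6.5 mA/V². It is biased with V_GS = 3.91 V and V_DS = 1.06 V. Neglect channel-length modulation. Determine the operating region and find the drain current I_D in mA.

V_ov = V_GS − V_t = 3.91 − 1.3 = 2.61 V.
Since V_DS = 1.06 V < V_ov = 2.61 V, the device is in the triode region.
I_D = k_n [V_ov · V_DS − ½ V_DS²] = 6.5 × [2.61 × 1.06 − 0.5 × 1.06²] = 14.3 mA.

Triode; I_D = 14.3 mA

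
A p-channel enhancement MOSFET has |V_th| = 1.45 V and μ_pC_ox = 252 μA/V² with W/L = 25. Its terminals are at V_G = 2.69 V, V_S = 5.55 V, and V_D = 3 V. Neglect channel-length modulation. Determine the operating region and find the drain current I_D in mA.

V_SG = V_S − V_G = 5.55 − 2.69 = 2.86 V; V_SD = V_S − V_D = 5.55 − 3 = 2.55 V.
k_p = μ_pC_ox · (W/L) = 6.3 mA/V².
V_ov = V_SG − |V_th| = 2.86 − 1.45 = 1.41 V.
Since V_SD = 2.55 V ≥ V_ov = 1.41 V, the device is in saturation.
I_D = ½ k_p V_ov² = 0.5 × 6.3 × 1.41² = 6.26 mA.

Saturation; I_D = 6.26 mA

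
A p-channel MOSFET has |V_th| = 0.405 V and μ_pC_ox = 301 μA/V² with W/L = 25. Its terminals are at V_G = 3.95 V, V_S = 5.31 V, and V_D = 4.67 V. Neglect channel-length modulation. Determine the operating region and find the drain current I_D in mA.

Triode; I_D = 3.06 mA

V_SG = V_S − V_G = 5.31 − 3.95 = 1.36 V; V_SD = V_S − V_D = 5.31 − 4.67 = 0.64 V.
k_p = μ_pC_ox · (W/L) = 7.525 mA/V².
V_ov = V_SG − |V_th| = 1.36 − 0.405 = 0.955 V.
Since V_SD = 0.64 V < V_ov = 0.955 V, the device is in the triode region.
I_D = k_p [V_ov · V_SD − ½ V_SD²] = 7.525 × [0.955 × 0.64 − 0.5 × 0.64²] = 3.06 mA.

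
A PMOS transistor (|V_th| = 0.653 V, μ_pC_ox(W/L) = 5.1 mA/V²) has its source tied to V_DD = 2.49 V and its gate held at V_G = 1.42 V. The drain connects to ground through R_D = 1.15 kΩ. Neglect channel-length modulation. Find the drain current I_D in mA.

V_SG = V_DD − V_G = 2.49 − 1.42 = 1.07 V, so V_ov = 1.07 − 0.653 = 0.417 V.
Assume saturation: I_D = ½ k_p V_ov² = 0.5 × 5.1 × 0.417² = 0.443 mA, giving V_SD = V_DD − I_D R_D = 2.49 − 0.443 × 1.15 = 1.98 V.
V_SD = 1.98 V ≥ V_ov = 0.417 V, confirming saturation.

I_D = 0.443 mA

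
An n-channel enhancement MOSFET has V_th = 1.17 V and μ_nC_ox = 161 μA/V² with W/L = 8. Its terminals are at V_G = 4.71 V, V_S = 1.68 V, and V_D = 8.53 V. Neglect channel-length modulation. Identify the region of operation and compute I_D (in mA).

V_GS = V_G − V_S = 4.71 − 1.68 = 3.03 V; V_DS = V_D − V_S = 8.53 − 1.68 = 6.85 V.
k_n = μ_nC_ox · (W/L) = 1.288 mA/V².
V_ov = V_GS − V_th = 3.03 − 1.17 = 1.86 V.
Since V_DS = 6.85 V ≥ V_ov = 1.86 V, the device is in saturation.
I_D = ½ k_n V_ov² = 0.5 × 1.288 × 1.86² = 2.23 mA.

Saturation; I_D = 2.23 mA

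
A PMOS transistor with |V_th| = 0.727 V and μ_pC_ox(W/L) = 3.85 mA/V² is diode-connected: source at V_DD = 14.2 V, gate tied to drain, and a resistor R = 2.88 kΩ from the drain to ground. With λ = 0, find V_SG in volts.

With gate tied to drain, V_SG = V_SD ≥ V_SG − |V_th|, so the device is in saturation.
KCL at the drain: ½ k_p (V_SG − |V_th|)² = (V_DD − V_SG)/R.
Let x = V_SG − 0.727. Then 5.54 x² + x − 13.47 = 0, giving x = 1.47 V (positive root), so V_SG = 2.2 V.
I_D = (V_DD − V_SG)/R = (14.2 − 2.2) / 2.88 = 4.17 mA.

V_SG = 2.20 V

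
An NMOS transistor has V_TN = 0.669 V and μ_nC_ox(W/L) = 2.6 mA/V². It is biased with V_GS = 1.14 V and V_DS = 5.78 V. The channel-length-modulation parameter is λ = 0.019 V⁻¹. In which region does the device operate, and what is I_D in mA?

Saturation; I_D = 0.320 mA

V_ov = V_GS − V_TN = 1.14 − 0.669 = 0.471 V.
Since V_DS = 5.78 V ≥ V_ov = 0.471 V, the device is in saturation.
I_D = ½ k_n V_ov² (1 + λ V_DS) = 0.5 × 2.6 × 0.471² × (1 + 0.019 × 5.78) = 0.32 mA.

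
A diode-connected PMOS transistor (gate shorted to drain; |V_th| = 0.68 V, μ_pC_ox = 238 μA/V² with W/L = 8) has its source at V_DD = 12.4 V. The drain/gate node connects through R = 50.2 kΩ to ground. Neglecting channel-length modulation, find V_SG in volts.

V_SG = 1.16 V

With gate tied to drain, V_SG = V_SD ≥ V_SG − |V_th|, so the device is in saturation.
k_p = μ_pC_ox · (W/L) = 1.904 mA/V².
KCL at the drain: ½ k_p (V_SG − |V_th|)² = (V_DD − V_SG)/R.
Let x = V_SG − 0.68. Then 47.8 x² + x − 11.72 = 0, giving x = 0.485 V (positive root), so V_SG = 1.16 V.
I_D = (V_DD − V_SG)/R = (12.4 − 1.16) / 50.2 = 0.224 mA.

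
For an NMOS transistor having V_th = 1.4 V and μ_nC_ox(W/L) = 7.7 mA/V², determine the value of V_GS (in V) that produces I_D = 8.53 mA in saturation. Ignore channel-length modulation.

V_GS = 2.89 V

In saturation I_D = ½ k_n (V_GS − V_th)², so V_GS − V_th = √(2 I_D / k_n) = √(2 × 8.53 / 7.7) = 1.49 V.
V_GS = 1.4 + 1.49 = 2.89 V.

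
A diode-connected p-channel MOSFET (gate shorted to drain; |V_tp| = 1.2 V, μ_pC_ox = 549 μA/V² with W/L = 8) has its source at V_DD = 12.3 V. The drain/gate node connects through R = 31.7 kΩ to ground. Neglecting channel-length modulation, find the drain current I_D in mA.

I_D = 0.338 mA

With gate tied to drain, V_SG = V_SD ≥ V_SG − |V_tp|, so the device is in saturation.
k_p = μ_pC_ox · (W/L) = 4.392 mA/V².
KCL at the drain: ½ k_p (V_SG − |V_tp|)² = (V_DD − V_SG)/R.
Let x = V_SG − 1.2. Then 69.6 x² + x − 11.1 = 0, giving x = 0.392 V (positive root), so V_SG = 1.59 V.
I_D = (V_DD − V_SG)/R = (12.3 − 1.59) / 31.7 = 0.338 mA.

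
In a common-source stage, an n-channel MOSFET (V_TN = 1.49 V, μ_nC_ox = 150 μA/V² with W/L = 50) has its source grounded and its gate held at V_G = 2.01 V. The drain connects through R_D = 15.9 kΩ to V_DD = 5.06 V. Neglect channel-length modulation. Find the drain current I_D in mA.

V_GS = V_G = 2.01 V, so V_ov = 2.01 − 1.49 = 0.52 V.
k_n = μ_nC_ox · (W/L) = 7.5 mA/V².
Assume saturation: I_D = ½ k_n V_ov² = 0.5 × 7.5 × 0.52² = 1.01 mA, giving V_DS = V_DD − I_D R_D = 5.06 − 1.01 × 15.9 = -11.1 V.
But -11.1 V < V_ov = 0.52 V, so the device is actually in triode.
In triode I_D = k_n[V_ov V_DS − ½ V_DS²] and I_D = (V_DD − V_DS)/R_D. Equating: 59.6 V_DS² − 63.01 V_DS + 5.06 = 0, giving V_DS = 0.0876 V (the root below V_ov).
I_D = (5.06 − 0.0876) / 15.9 = 0.313 mA.

I_D = 0.313 mA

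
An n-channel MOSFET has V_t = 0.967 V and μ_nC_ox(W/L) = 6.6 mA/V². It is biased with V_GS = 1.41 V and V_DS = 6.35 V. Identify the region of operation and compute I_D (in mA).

Saturation; I_D = 0.648 mA

V_ov = V_GS − V_t = 1.41 − 0.967 = 0.443 V.
Since V_DS = 6.35 V ≥ V_ov = 0.443 V, the device is in saturation.
I_D = ½ k_n V_ov² = 0.5 × 6.6 × 0.443² = 0.648 mA.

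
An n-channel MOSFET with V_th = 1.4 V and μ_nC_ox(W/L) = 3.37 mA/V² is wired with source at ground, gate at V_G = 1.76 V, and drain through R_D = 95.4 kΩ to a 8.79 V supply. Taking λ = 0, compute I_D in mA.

V_GS = V_G = 1.76 V, so V_ov = 1.76 − 1.4 = 0.36 V.
Assume saturation: I_D = ½ k_n V_ov² = 0.5 × 3.37 × 0.36² = 0.218 mA, giving V_DS = V_DD − I_D R_D = 8.79 − 0.218 × 95.4 = -12 V.
But -12 V < V_ov = 0.36 V, so the device is actually in triode.
In triode I_D = k_n[V_ov V_DS − ½ V_DS²] and I_D = (V_DD − V_DS)/R_D. Equating: 161 V_DS² − 116.7 V_DS + 8.79 = 0, giving V_DS = 0.0853 V (the root below V_ov).
I_D = (8.79 − 0.0853) / 95.4 = 0.0912 mA.

I_D = 0.0912 mA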